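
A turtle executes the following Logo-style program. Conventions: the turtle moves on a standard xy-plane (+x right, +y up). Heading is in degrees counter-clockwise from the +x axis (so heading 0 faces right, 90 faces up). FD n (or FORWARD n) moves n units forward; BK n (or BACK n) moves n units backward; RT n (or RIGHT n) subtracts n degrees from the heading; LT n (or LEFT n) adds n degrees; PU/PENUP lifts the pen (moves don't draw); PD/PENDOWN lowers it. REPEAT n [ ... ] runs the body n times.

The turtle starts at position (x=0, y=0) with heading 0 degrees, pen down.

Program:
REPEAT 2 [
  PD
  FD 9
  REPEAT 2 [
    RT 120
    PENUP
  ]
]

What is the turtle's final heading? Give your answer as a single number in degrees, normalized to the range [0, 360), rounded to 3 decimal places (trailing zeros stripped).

Executing turtle program step by step:
Start: pos=(0,0), heading=0, pen down
REPEAT 2 [
  -- iteration 1/2 --
  PD: pen down
  FD 9: (0,0) -> (9,0) [heading=0, draw]
  REPEAT 2 [
    -- iteration 1/2 --
    RT 120: heading 0 -> 240
    PU: pen up
    -- iteration 2/2 --
    RT 120: heading 240 -> 120
    PU: pen up
  ]
  -- iteration 2/2 --
  PD: pen down
  FD 9: (9,0) -> (4.5,7.794) [heading=120, draw]
  REPEAT 2 [
    -- iteration 1/2 --
    RT 120: heading 120 -> 0
    PU: pen up
    -- iteration 2/2 --
    RT 120: heading 0 -> 240
    PU: pen up
  ]
]
Final: pos=(4.5,7.794), heading=240, 2 segment(s) drawn

Answer: 240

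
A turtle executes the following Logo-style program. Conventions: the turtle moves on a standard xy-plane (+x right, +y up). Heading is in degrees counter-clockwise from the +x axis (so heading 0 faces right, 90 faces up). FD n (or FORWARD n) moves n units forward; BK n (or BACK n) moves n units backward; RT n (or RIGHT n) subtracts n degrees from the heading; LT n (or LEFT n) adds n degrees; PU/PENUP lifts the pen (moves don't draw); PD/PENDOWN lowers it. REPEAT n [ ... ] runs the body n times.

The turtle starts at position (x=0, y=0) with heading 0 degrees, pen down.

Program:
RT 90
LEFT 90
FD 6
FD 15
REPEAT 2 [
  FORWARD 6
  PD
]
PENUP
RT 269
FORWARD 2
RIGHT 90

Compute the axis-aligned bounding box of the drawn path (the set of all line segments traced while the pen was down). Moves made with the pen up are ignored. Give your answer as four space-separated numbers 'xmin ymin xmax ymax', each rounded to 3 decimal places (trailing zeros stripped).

Executing turtle program step by step:
Start: pos=(0,0), heading=0, pen down
RT 90: heading 0 -> 270
LT 90: heading 270 -> 0
FD 6: (0,0) -> (6,0) [heading=0, draw]
FD 15: (6,0) -> (21,0) [heading=0, draw]
REPEAT 2 [
  -- iteration 1/2 --
  FD 6: (21,0) -> (27,0) [heading=0, draw]
  PD: pen down
  -- iteration 2/2 --
  FD 6: (27,0) -> (33,0) [heading=0, draw]
  PD: pen down
]
PU: pen up
RT 269: heading 0 -> 91
FD 2: (33,0) -> (32.965,2) [heading=91, move]
RT 90: heading 91 -> 1
Final: pos=(32.965,2), heading=1, 4 segment(s) drawn

Segment endpoints: x in {0, 6, 21, 27, 33}, y in {0}
xmin=0, ymin=0, xmax=33, ymax=0

Answer: 0 0 33 0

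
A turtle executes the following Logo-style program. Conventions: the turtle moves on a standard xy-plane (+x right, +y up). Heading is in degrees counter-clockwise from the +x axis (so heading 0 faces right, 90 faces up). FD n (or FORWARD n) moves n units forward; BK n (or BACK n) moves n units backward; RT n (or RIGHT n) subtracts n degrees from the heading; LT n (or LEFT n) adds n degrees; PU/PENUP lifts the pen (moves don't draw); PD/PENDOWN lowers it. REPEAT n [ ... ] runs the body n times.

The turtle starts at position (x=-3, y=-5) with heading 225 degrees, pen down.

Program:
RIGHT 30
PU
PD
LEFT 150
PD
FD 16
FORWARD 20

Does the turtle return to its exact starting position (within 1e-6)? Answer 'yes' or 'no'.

Answer: no

Derivation:
Executing turtle program step by step:
Start: pos=(-3,-5), heading=225, pen down
RT 30: heading 225 -> 195
PU: pen up
PD: pen down
LT 150: heading 195 -> 345
PD: pen down
FD 16: (-3,-5) -> (12.455,-9.141) [heading=345, draw]
FD 20: (12.455,-9.141) -> (31.773,-14.317) [heading=345, draw]
Final: pos=(31.773,-14.317), heading=345, 2 segment(s) drawn

Start position: (-3, -5)
Final position: (31.773, -14.317)
Distance = 36; >= 1e-6 -> NOT closed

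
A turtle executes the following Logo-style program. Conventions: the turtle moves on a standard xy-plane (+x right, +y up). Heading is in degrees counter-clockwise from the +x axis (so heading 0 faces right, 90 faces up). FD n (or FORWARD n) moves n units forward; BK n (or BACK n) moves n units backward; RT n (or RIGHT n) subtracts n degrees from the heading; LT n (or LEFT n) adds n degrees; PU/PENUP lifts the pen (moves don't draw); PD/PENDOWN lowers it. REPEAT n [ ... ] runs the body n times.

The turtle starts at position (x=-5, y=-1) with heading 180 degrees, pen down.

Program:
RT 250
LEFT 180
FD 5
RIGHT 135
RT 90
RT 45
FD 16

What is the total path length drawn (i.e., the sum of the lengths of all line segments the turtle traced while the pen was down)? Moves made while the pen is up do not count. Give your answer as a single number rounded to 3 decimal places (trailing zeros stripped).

Answer: 21

Derivation:
Executing turtle program step by step:
Start: pos=(-5,-1), heading=180, pen down
RT 250: heading 180 -> 290
LT 180: heading 290 -> 110
FD 5: (-5,-1) -> (-6.71,3.698) [heading=110, draw]
RT 135: heading 110 -> 335
RT 90: heading 335 -> 245
RT 45: heading 245 -> 200
FD 16: (-6.71,3.698) -> (-21.745,-1.774) [heading=200, draw]
Final: pos=(-21.745,-1.774), heading=200, 2 segment(s) drawn

Segment lengths:
  seg 1: (-5,-1) -> (-6.71,3.698), length = 5
  seg 2: (-6.71,3.698) -> (-21.745,-1.774), length = 16
Total = 21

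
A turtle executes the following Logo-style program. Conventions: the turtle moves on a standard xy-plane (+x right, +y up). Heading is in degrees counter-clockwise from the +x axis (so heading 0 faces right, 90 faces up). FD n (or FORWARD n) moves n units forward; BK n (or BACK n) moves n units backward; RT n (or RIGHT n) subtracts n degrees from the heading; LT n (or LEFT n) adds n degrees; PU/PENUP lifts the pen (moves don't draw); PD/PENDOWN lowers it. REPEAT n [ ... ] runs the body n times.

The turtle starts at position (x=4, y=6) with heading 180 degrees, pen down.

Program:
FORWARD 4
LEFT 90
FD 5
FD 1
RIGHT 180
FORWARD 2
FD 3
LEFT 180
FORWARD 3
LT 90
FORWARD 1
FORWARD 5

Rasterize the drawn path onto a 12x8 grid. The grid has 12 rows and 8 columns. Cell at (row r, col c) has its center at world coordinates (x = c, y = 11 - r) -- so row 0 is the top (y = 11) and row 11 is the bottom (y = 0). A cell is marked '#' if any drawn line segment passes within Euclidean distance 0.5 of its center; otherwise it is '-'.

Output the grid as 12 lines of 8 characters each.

Segment 0: (4,6) -> (0,6)
Segment 1: (0,6) -> (-0,1)
Segment 2: (-0,1) -> (-0,0)
Segment 3: (-0,0) -> (-0,2)
Segment 4: (-0,2) -> (-0,5)
Segment 5: (-0,5) -> (-0,2)
Segment 6: (-0,2) -> (1,2)
Segment 7: (1,2) -> (6,2)

Answer: --------
--------
--------
--------
--------
#####---
#-------
#-------
#-------
#######-
#-------
#-------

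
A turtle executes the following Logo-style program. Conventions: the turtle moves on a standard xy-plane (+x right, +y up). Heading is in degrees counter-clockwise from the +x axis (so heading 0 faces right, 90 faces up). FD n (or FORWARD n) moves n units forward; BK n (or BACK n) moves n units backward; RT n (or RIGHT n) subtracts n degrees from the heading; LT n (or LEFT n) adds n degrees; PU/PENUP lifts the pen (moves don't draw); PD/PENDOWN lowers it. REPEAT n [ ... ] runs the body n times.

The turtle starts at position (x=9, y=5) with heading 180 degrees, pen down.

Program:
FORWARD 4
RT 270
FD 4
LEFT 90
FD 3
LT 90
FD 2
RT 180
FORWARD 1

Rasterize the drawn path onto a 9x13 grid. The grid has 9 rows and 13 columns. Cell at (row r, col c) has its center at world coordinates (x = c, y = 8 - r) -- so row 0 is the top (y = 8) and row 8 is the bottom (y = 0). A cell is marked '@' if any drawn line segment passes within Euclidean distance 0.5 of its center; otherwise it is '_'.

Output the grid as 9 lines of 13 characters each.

Segment 0: (9,5) -> (5,5)
Segment 1: (5,5) -> (5,1)
Segment 2: (5,1) -> (8,1)
Segment 3: (8,1) -> (8,3)
Segment 4: (8,3) -> (8,2)

Answer: _____________
_____________
_____________
_____@@@@@___
_____@_______
_____@__@____
_____@__@____
_____@@@@____
_____________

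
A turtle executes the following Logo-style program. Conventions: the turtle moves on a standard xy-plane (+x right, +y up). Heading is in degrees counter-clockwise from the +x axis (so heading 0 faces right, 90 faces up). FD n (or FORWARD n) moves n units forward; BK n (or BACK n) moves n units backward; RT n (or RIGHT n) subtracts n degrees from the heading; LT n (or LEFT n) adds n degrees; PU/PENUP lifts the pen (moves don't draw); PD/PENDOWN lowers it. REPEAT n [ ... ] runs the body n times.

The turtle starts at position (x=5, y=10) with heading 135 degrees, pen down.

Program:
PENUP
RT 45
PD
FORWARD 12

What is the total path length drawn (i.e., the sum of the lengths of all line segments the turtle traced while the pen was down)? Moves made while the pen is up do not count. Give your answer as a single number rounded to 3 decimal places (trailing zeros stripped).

Answer: 12

Derivation:
Executing turtle program step by step:
Start: pos=(5,10), heading=135, pen down
PU: pen up
RT 45: heading 135 -> 90
PD: pen down
FD 12: (5,10) -> (5,22) [heading=90, draw]
Final: pos=(5,22), heading=90, 1 segment(s) drawn

Segment lengths:
  seg 1: (5,10) -> (5,22), length = 12
Total = 12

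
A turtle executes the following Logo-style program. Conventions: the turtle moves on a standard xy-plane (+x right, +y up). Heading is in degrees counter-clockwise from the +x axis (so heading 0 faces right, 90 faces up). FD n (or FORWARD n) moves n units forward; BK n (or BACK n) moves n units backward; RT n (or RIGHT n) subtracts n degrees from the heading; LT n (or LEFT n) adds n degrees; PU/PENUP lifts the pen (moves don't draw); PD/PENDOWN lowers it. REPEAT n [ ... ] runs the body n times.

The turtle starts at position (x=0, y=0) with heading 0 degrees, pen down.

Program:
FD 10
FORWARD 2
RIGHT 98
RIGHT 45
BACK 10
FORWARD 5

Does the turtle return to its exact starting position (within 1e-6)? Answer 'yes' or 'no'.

Answer: no

Derivation:
Executing turtle program step by step:
Start: pos=(0,0), heading=0, pen down
FD 10: (0,0) -> (10,0) [heading=0, draw]
FD 2: (10,0) -> (12,0) [heading=0, draw]
RT 98: heading 0 -> 262
RT 45: heading 262 -> 217
BK 10: (12,0) -> (19.986,6.018) [heading=217, draw]
FD 5: (19.986,6.018) -> (15.993,3.009) [heading=217, draw]
Final: pos=(15.993,3.009), heading=217, 4 segment(s) drawn

Start position: (0, 0)
Final position: (15.993, 3.009)
Distance = 16.274; >= 1e-6 -> NOT closed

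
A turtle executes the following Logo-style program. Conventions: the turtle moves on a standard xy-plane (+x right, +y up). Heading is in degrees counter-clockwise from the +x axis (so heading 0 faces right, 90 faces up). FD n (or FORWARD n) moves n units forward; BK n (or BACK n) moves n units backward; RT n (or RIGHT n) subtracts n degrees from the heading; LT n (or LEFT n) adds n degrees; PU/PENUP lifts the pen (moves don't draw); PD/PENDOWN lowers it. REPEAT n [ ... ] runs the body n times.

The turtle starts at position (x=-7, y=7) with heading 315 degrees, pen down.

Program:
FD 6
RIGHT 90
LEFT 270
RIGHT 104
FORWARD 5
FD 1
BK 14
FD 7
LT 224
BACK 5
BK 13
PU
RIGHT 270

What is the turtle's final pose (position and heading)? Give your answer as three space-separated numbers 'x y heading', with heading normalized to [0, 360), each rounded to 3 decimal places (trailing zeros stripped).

Answer: 1.044 19.629 345

Derivation:
Executing turtle program step by step:
Start: pos=(-7,7), heading=315, pen down
FD 6: (-7,7) -> (-2.757,2.757) [heading=315, draw]
RT 90: heading 315 -> 225
LT 270: heading 225 -> 135
RT 104: heading 135 -> 31
FD 5: (-2.757,2.757) -> (1.528,5.333) [heading=31, draw]
FD 1: (1.528,5.333) -> (2.386,5.848) [heading=31, draw]
BK 14: (2.386,5.848) -> (-9.615,-1.363) [heading=31, draw]
FD 7: (-9.615,-1.363) -> (-3.615,2.242) [heading=31, draw]
LT 224: heading 31 -> 255
BK 5: (-3.615,2.242) -> (-2.32,7.072) [heading=255, draw]
BK 13: (-2.32,7.072) -> (1.044,19.629) [heading=255, draw]
PU: pen up
RT 270: heading 255 -> 345
Final: pos=(1.044,19.629), heading=345, 7 segment(s) drawn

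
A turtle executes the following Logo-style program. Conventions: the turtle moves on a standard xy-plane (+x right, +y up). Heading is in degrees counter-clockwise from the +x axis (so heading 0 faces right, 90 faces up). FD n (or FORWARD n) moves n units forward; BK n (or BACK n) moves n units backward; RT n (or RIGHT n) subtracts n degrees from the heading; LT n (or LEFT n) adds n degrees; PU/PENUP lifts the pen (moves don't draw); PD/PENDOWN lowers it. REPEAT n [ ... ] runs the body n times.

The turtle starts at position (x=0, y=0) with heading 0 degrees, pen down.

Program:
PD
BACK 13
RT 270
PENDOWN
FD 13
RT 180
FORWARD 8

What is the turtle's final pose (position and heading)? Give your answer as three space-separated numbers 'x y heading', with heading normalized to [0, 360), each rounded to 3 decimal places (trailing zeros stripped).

Executing turtle program step by step:
Start: pos=(0,0), heading=0, pen down
PD: pen down
BK 13: (0,0) -> (-13,0) [heading=0, draw]
RT 270: heading 0 -> 90
PD: pen down
FD 13: (-13,0) -> (-13,13) [heading=90, draw]
RT 180: heading 90 -> 270
FD 8: (-13,13) -> (-13,5) [heading=270, draw]
Final: pos=(-13,5), heading=270, 3 segment(s) drawn

Answer: -13 5 270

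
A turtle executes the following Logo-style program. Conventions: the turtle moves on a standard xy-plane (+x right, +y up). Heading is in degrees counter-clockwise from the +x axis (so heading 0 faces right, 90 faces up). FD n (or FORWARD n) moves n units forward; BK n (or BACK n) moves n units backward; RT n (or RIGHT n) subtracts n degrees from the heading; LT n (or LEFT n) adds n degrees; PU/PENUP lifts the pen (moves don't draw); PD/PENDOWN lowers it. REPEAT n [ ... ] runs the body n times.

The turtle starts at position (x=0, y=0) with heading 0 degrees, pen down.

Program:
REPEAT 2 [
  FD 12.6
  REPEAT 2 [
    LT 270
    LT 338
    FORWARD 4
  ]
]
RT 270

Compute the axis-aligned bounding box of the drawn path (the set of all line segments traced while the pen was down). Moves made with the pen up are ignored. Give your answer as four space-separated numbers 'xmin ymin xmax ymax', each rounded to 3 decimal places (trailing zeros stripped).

Answer: -0.839 -3.709 12.6 9.45

Derivation:
Executing turtle program step by step:
Start: pos=(0,0), heading=0, pen down
REPEAT 2 [
  -- iteration 1/2 --
  FD 12.6: (0,0) -> (12.6,0) [heading=0, draw]
  REPEAT 2 [
    -- iteration 1/2 --
    LT 270: heading 0 -> 270
    LT 338: heading 270 -> 248
    FD 4: (12.6,0) -> (11.102,-3.709) [heading=248, draw]
    -- iteration 2/2 --
    LT 270: heading 248 -> 158
    LT 338: heading 158 -> 136
    FD 4: (11.102,-3.709) -> (8.224,-0.93) [heading=136, draw]
  ]
  -- iteration 2/2 --
  FD 12.6: (8.224,-0.93) -> (-0.839,7.823) [heading=136, draw]
  REPEAT 2 [
    -- iteration 1/2 --
    LT 270: heading 136 -> 46
    LT 338: heading 46 -> 24
    FD 4: (-0.839,7.823) -> (2.815,9.45) [heading=24, draw]
    -- iteration 2/2 --
    LT 270: heading 24 -> 294
    LT 338: heading 294 -> 272
    FD 4: (2.815,9.45) -> (2.954,5.452) [heading=272, draw]
  ]
]
RT 270: heading 272 -> 2
Final: pos=(2.954,5.452), heading=2, 6 segment(s) drawn

Segment endpoints: x in {-0.839, 0, 2.815, 2.954, 8.224, 11.102, 12.6}, y in {-3.709, -0.93, 0, 5.452, 7.823, 9.45}
xmin=-0.839, ymin=-3.709, xmax=12.6, ymax=9.45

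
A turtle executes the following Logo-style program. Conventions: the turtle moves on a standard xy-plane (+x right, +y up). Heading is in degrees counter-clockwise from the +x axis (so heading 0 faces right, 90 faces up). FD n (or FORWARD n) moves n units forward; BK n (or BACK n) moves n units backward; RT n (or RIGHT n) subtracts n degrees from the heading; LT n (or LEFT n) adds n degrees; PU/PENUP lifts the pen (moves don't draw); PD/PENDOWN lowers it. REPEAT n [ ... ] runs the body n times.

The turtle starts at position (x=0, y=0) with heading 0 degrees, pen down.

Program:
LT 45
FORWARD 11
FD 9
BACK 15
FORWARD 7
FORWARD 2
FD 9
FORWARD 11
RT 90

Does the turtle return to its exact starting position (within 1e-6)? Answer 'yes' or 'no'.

Executing turtle program step by step:
Start: pos=(0,0), heading=0, pen down
LT 45: heading 0 -> 45
FD 11: (0,0) -> (7.778,7.778) [heading=45, draw]
FD 9: (7.778,7.778) -> (14.142,14.142) [heading=45, draw]
BK 15: (14.142,14.142) -> (3.536,3.536) [heading=45, draw]
FD 7: (3.536,3.536) -> (8.485,8.485) [heading=45, draw]
FD 2: (8.485,8.485) -> (9.899,9.899) [heading=45, draw]
FD 9: (9.899,9.899) -> (16.263,16.263) [heading=45, draw]
FD 11: (16.263,16.263) -> (24.042,24.042) [heading=45, draw]
RT 90: heading 45 -> 315
Final: pos=(24.042,24.042), heading=315, 7 segment(s) drawn

Start position: (0, 0)
Final position: (24.042, 24.042)
Distance = 34; >= 1e-6 -> NOT closed

Answer: no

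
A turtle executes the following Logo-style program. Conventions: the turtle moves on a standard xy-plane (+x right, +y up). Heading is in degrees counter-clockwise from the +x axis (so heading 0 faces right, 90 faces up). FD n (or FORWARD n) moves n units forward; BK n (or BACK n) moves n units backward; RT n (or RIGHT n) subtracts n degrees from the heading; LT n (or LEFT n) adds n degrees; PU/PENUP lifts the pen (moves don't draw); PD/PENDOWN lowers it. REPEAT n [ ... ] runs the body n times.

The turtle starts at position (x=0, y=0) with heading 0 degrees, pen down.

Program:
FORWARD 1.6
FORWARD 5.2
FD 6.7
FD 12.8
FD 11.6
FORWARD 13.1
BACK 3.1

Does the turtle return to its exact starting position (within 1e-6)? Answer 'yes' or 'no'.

Answer: no

Derivation:
Executing turtle program step by step:
Start: pos=(0,0), heading=0, pen down
FD 1.6: (0,0) -> (1.6,0) [heading=0, draw]
FD 5.2: (1.6,0) -> (6.8,0) [heading=0, draw]
FD 6.7: (6.8,0) -> (13.5,0) [heading=0, draw]
FD 12.8: (13.5,0) -> (26.3,0) [heading=0, draw]
FD 11.6: (26.3,0) -> (37.9,0) [heading=0, draw]
FD 13.1: (37.9,0) -> (51,0) [heading=0, draw]
BK 3.1: (51,0) -> (47.9,0) [heading=0, draw]
Final: pos=(47.9,0), heading=0, 7 segment(s) drawn

Start position: (0, 0)
Final position: (47.9, 0)
Distance = 47.9; >= 1e-6 -> NOT closed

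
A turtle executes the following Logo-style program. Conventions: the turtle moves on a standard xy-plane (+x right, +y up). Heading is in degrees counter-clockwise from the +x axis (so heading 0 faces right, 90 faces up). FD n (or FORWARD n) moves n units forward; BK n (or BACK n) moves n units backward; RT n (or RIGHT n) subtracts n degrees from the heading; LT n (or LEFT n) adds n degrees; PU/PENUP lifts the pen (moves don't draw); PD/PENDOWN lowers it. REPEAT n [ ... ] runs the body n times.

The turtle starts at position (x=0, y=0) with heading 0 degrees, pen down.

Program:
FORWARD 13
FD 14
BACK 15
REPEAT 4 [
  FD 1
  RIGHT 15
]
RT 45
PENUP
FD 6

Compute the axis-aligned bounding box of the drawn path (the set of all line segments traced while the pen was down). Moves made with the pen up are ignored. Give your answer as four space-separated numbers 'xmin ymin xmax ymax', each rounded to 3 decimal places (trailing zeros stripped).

Answer: 0 -1.466 27 0

Derivation:
Executing turtle program step by step:
Start: pos=(0,0), heading=0, pen down
FD 13: (0,0) -> (13,0) [heading=0, draw]
FD 14: (13,0) -> (27,0) [heading=0, draw]
BK 15: (27,0) -> (12,0) [heading=0, draw]
REPEAT 4 [
  -- iteration 1/4 --
  FD 1: (12,0) -> (13,0) [heading=0, draw]
  RT 15: heading 0 -> 345
  -- iteration 2/4 --
  FD 1: (13,0) -> (13.966,-0.259) [heading=345, draw]
  RT 15: heading 345 -> 330
  -- iteration 3/4 --
  FD 1: (13.966,-0.259) -> (14.832,-0.759) [heading=330, draw]
  RT 15: heading 330 -> 315
  -- iteration 4/4 --
  FD 1: (14.832,-0.759) -> (15.539,-1.466) [heading=315, draw]
  RT 15: heading 315 -> 300
]
RT 45: heading 300 -> 255
PU: pen up
FD 6: (15.539,-1.466) -> (13.986,-7.261) [heading=255, move]
Final: pos=(13.986,-7.261), heading=255, 7 segment(s) drawn

Segment endpoints: x in {0, 12, 13, 13.966, 14.832, 15.539, 27}, y in {-1.466, -0.759, -0.259, 0}
xmin=0, ymin=-1.466, xmax=27, ymax=0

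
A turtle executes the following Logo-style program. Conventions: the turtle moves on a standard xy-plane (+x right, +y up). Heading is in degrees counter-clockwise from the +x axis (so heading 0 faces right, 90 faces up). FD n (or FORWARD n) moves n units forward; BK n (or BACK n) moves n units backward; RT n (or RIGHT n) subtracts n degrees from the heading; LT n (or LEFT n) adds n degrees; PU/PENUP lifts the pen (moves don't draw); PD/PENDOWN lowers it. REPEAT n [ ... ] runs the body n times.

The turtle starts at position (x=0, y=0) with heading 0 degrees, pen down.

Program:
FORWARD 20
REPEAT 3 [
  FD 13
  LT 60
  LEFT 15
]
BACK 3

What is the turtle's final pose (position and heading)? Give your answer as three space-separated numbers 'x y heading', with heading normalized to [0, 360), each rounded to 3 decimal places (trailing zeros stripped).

Answer: 27.228 21.178 225

Derivation:
Executing turtle program step by step:
Start: pos=(0,0), heading=0, pen down
FD 20: (0,0) -> (20,0) [heading=0, draw]
REPEAT 3 [
  -- iteration 1/3 --
  FD 13: (20,0) -> (33,0) [heading=0, draw]
  LT 60: heading 0 -> 60
  LT 15: heading 60 -> 75
  -- iteration 2/3 --
  FD 13: (33,0) -> (36.365,12.557) [heading=75, draw]
  LT 60: heading 75 -> 135
  LT 15: heading 135 -> 150
  -- iteration 3/3 --
  FD 13: (36.365,12.557) -> (25.106,19.057) [heading=150, draw]
  LT 60: heading 150 -> 210
  LT 15: heading 210 -> 225
]
BK 3: (25.106,19.057) -> (27.228,21.178) [heading=225, draw]
Final: pos=(27.228,21.178), heading=225, 5 segment(s) drawn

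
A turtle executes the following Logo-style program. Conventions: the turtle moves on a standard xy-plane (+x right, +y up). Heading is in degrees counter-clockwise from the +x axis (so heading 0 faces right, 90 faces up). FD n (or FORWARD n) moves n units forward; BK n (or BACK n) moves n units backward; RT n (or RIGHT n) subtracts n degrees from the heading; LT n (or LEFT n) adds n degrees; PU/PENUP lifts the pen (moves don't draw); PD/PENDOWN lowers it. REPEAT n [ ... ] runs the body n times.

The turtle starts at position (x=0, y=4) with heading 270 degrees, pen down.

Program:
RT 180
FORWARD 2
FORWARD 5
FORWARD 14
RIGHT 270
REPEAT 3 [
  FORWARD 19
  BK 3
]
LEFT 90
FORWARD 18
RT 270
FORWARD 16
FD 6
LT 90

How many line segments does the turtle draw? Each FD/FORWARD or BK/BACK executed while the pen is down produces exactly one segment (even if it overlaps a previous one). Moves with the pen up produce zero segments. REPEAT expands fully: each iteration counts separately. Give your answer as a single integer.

Executing turtle program step by step:
Start: pos=(0,4), heading=270, pen down
RT 180: heading 270 -> 90
FD 2: (0,4) -> (0,6) [heading=90, draw]
FD 5: (0,6) -> (0,11) [heading=90, draw]
FD 14: (0,11) -> (0,25) [heading=90, draw]
RT 270: heading 90 -> 180
REPEAT 3 [
  -- iteration 1/3 --
  FD 19: (0,25) -> (-19,25) [heading=180, draw]
  BK 3: (-19,25) -> (-16,25) [heading=180, draw]
  -- iteration 2/3 --
  FD 19: (-16,25) -> (-35,25) [heading=180, draw]
  BK 3: (-35,25) -> (-32,25) [heading=180, draw]
  -- iteration 3/3 --
  FD 19: (-32,25) -> (-51,25) [heading=180, draw]
  BK 3: (-51,25) -> (-48,25) [heading=180, draw]
]
LT 90: heading 180 -> 270
FD 18: (-48,25) -> (-48,7) [heading=270, draw]
RT 270: heading 270 -> 0
FD 16: (-48,7) -> (-32,7) [heading=0, draw]
FD 6: (-32,7) -> (-26,7) [heading=0, draw]
LT 90: heading 0 -> 90
Final: pos=(-26,7), heading=90, 12 segment(s) drawn
Segments drawn: 12

Answer: 12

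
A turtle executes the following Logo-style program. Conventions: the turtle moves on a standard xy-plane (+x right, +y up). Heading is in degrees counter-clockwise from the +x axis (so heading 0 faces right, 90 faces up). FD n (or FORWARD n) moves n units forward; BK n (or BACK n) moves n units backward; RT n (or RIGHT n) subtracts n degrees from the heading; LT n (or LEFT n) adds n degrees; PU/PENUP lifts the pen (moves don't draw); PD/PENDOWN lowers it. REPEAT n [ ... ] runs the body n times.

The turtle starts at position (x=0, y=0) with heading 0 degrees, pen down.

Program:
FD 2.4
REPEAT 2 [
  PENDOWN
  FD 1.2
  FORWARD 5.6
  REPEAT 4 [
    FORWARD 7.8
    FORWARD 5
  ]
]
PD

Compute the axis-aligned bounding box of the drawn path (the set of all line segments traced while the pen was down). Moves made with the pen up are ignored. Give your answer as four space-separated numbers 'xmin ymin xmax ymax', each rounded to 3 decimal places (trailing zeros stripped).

Executing turtle program step by step:
Start: pos=(0,0), heading=0, pen down
FD 2.4: (0,0) -> (2.4,0) [heading=0, draw]
REPEAT 2 [
  -- iteration 1/2 --
  PD: pen down
  FD 1.2: (2.4,0) -> (3.6,0) [heading=0, draw]
  FD 5.6: (3.6,0) -> (9.2,0) [heading=0, draw]
  REPEAT 4 [
    -- iteration 1/4 --
    FD 7.8: (9.2,0) -> (17,0) [heading=0, draw]
    FD 5: (17,0) -> (22,0) [heading=0, draw]
    -- iteration 2/4 --
    FD 7.8: (22,0) -> (29.8,0) [heading=0, draw]
    FD 5: (29.8,0) -> (34.8,0) [heading=0, draw]
    -- iteration 3/4 --
    FD 7.8: (34.8,0) -> (42.6,0) [heading=0, draw]
    FD 5: (42.6,0) -> (47.6,0) [heading=0, draw]
    -- iteration 4/4 --
    FD 7.8: (47.6,0) -> (55.4,0) [heading=0, draw]
    FD 5: (55.4,0) -> (60.4,0) [heading=0, draw]
  ]
  -- iteration 2/2 --
  PD: pen down
  FD 1.2: (60.4,0) -> (61.6,0) [heading=0, draw]
  FD 5.6: (61.6,0) -> (67.2,0) [heading=0, draw]
  REPEAT 4 [
    -- iteration 1/4 --
    FD 7.8: (67.2,0) -> (75,0) [heading=0, draw]
    FD 5: (75,0) -> (80,0) [heading=0, draw]
    -- iteration 2/4 --
    FD 7.8: (80,0) -> (87.8,0) [heading=0, draw]
    FD 5: (87.8,0) -> (92.8,0) [heading=0, draw]
    -- iteration 3/4 --
    FD 7.8: (92.8,0) -> (100.6,0) [heading=0, draw]
    FD 5: (100.6,0) -> (105.6,0) [heading=0, draw]
    -- iteration 4/4 --
    FD 7.8: (105.6,0) -> (113.4,0) [heading=0, draw]
    FD 5: (113.4,0) -> (118.4,0) [heading=0, draw]
  ]
]
PD: pen down
Final: pos=(118.4,0), heading=0, 21 segment(s) drawn

Segment endpoints: x in {0, 2.4, 3.6, 9.2, 17, 22, 29.8, 34.8, 42.6, 47.6, 55.4, 60.4, 61.6, 67.2, 75, 80, 87.8, 92.8, 100.6, 105.6, 113.4, 118.4}, y in {0}
xmin=0, ymin=0, xmax=118.4, ymax=0

Answer: 0 0 118.4 0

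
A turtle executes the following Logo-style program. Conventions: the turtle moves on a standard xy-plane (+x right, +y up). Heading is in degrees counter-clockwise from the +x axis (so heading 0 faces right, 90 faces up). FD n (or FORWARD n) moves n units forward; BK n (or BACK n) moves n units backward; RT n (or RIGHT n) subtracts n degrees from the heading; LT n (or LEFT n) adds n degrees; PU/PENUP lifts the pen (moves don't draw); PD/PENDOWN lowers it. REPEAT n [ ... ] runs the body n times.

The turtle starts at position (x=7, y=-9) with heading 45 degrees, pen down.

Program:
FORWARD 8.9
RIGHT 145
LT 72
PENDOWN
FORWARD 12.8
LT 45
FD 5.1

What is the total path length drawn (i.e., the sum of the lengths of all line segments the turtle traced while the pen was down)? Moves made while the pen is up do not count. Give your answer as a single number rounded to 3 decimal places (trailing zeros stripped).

Executing turtle program step by step:
Start: pos=(7,-9), heading=45, pen down
FD 8.9: (7,-9) -> (13.293,-2.707) [heading=45, draw]
RT 145: heading 45 -> 260
LT 72: heading 260 -> 332
PD: pen down
FD 12.8: (13.293,-2.707) -> (24.595,-8.716) [heading=332, draw]
LT 45: heading 332 -> 17
FD 5.1: (24.595,-8.716) -> (29.472,-7.225) [heading=17, draw]
Final: pos=(29.472,-7.225), heading=17, 3 segment(s) drawn

Segment lengths:
  seg 1: (7,-9) -> (13.293,-2.707), length = 8.9
  seg 2: (13.293,-2.707) -> (24.595,-8.716), length = 12.8
  seg 3: (24.595,-8.716) -> (29.472,-7.225), length = 5.1
Total = 26.8

Answer: 26.8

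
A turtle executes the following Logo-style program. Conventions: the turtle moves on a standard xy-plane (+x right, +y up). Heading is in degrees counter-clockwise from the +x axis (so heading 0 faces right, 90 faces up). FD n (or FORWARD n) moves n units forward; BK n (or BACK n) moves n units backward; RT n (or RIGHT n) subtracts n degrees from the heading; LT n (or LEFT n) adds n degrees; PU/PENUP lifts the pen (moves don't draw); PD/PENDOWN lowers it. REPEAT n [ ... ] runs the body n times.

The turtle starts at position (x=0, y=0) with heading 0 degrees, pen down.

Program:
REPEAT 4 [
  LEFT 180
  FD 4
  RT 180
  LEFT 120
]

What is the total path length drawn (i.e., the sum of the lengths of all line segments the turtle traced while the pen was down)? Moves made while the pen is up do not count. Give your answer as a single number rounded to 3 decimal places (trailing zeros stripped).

Executing turtle program step by step:
Start: pos=(0,0), heading=0, pen down
REPEAT 4 [
  -- iteration 1/4 --
  LT 180: heading 0 -> 180
  FD 4: (0,0) -> (-4,0) [heading=180, draw]
  RT 180: heading 180 -> 0
  LT 120: heading 0 -> 120
  -- iteration 2/4 --
  LT 180: heading 120 -> 300
  FD 4: (-4,0) -> (-2,-3.464) [heading=300, draw]
  RT 180: heading 300 -> 120
  LT 120: heading 120 -> 240
  -- iteration 3/4 --
  LT 180: heading 240 -> 60
  FD 4: (-2,-3.464) -> (0,0) [heading=60, draw]
  RT 180: heading 60 -> 240
  LT 120: heading 240 -> 0
  -- iteration 4/4 --
  LT 180: heading 0 -> 180
  FD 4: (0,0) -> (-4,0) [heading=180, draw]
  RT 180: heading 180 -> 0
  LT 120: heading 0 -> 120
]
Final: pos=(-4,0), heading=120, 4 segment(s) drawn

Segment lengths:
  seg 1: (0,0) -> (-4,0), length = 4
  seg 2: (-4,0) -> (-2,-3.464), length = 4
  seg 3: (-2,-3.464) -> (0,0), length = 4
  seg 4: (0,0) -> (-4,0), length = 4
Total = 16

Answer: 16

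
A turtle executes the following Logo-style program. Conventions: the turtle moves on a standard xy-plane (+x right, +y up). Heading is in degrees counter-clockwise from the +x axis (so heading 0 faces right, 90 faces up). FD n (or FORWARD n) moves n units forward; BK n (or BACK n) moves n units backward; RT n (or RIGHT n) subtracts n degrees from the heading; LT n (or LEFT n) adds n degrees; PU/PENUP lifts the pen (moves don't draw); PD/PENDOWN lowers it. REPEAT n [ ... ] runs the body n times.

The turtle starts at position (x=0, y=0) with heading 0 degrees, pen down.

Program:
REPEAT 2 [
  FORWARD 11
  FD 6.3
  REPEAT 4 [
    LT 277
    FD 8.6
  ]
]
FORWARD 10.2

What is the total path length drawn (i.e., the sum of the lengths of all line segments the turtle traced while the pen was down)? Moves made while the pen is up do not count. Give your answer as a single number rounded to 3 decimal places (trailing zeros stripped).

Executing turtle program step by step:
Start: pos=(0,0), heading=0, pen down
REPEAT 2 [
  -- iteration 1/2 --
  FD 11: (0,0) -> (11,0) [heading=0, draw]
  FD 6.3: (11,0) -> (17.3,0) [heading=0, draw]
  REPEAT 4 [
    -- iteration 1/4 --
    LT 277: heading 0 -> 277
    FD 8.6: (17.3,0) -> (18.348,-8.536) [heading=277, draw]
    -- iteration 2/4 --
    LT 277: heading 277 -> 194
    FD 8.6: (18.348,-8.536) -> (10.004,-10.616) [heading=194, draw]
    -- iteration 3/4 --
    LT 277: heading 194 -> 111
    FD 8.6: (10.004,-10.616) -> (6.922,-2.588) [heading=111, draw]
    -- iteration 4/4 --
    LT 277: heading 111 -> 28
    FD 8.6: (6.922,-2.588) -> (14.515,1.45) [heading=28, draw]
  ]
  -- iteration 2/2 --
  FD 11: (14.515,1.45) -> (24.227,6.614) [heading=28, draw]
  FD 6.3: (24.227,6.614) -> (29.79,9.572) [heading=28, draw]
  REPEAT 4 [
    -- iteration 1/4 --
    LT 277: heading 28 -> 305
    FD 8.6: (29.79,9.572) -> (34.723,2.527) [heading=305, draw]
    -- iteration 2/4 --
    LT 277: heading 305 -> 222
    FD 8.6: (34.723,2.527) -> (28.332,-3.228) [heading=222, draw]
    -- iteration 3/4 --
    LT 277: heading 222 -> 139
    FD 8.6: (28.332,-3.228) -> (21.841,2.415) [heading=139, draw]
    -- iteration 4/4 --
    LT 277: heading 139 -> 56
    FD 8.6: (21.841,2.415) -> (26.65,9.544) [heading=56, draw]
  ]
]
FD 10.2: (26.65,9.544) -> (32.354,18) [heading=56, draw]
Final: pos=(32.354,18), heading=56, 13 segment(s) drawn

Segment lengths:
  seg 1: (0,0) -> (11,0), length = 11
  seg 2: (11,0) -> (17.3,0), length = 6.3
  seg 3: (17.3,0) -> (18.348,-8.536), length = 8.6
  seg 4: (18.348,-8.536) -> (10.004,-10.616), length = 8.6
  seg 5: (10.004,-10.616) -> (6.922,-2.588), length = 8.6
  seg 6: (6.922,-2.588) -> (14.515,1.45), length = 8.6
  seg 7: (14.515,1.45) -> (24.227,6.614), length = 11
  seg 8: (24.227,6.614) -> (29.79,9.572), length = 6.3
  seg 9: (29.79,9.572) -> (34.723,2.527), length = 8.6
  seg 10: (34.723,2.527) -> (28.332,-3.228), length = 8.6
  seg 11: (28.332,-3.228) -> (21.841,2.415), length = 8.6
  seg 12: (21.841,2.415) -> (26.65,9.544), length = 8.6
  seg 13: (26.65,9.544) -> (32.354,18), length = 10.2
Total = 113.6

Answer: 113.6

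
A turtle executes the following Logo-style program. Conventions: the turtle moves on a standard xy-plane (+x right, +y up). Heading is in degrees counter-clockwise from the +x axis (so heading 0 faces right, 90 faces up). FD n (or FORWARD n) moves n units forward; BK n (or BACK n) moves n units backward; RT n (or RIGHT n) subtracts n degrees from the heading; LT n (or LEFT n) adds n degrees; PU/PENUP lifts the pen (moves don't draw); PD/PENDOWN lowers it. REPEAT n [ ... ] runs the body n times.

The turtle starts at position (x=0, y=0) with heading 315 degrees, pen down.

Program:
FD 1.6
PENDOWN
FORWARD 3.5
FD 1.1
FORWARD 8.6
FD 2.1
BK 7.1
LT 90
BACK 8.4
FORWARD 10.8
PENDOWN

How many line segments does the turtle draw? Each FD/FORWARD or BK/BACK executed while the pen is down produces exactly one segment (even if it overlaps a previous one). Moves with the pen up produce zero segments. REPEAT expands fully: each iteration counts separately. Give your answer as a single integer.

Executing turtle program step by step:
Start: pos=(0,0), heading=315, pen down
FD 1.6: (0,0) -> (1.131,-1.131) [heading=315, draw]
PD: pen down
FD 3.5: (1.131,-1.131) -> (3.606,-3.606) [heading=315, draw]
FD 1.1: (3.606,-3.606) -> (4.384,-4.384) [heading=315, draw]
FD 8.6: (4.384,-4.384) -> (10.465,-10.465) [heading=315, draw]
FD 2.1: (10.465,-10.465) -> (11.95,-11.95) [heading=315, draw]
BK 7.1: (11.95,-11.95) -> (6.93,-6.93) [heading=315, draw]
LT 90: heading 315 -> 45
BK 8.4: (6.93,-6.93) -> (0.99,-12.869) [heading=45, draw]
FD 10.8: (0.99,-12.869) -> (8.627,-5.233) [heading=45, draw]
PD: pen down
Final: pos=(8.627,-5.233), heading=45, 8 segment(s) drawn
Segments drawn: 8

Answer: 8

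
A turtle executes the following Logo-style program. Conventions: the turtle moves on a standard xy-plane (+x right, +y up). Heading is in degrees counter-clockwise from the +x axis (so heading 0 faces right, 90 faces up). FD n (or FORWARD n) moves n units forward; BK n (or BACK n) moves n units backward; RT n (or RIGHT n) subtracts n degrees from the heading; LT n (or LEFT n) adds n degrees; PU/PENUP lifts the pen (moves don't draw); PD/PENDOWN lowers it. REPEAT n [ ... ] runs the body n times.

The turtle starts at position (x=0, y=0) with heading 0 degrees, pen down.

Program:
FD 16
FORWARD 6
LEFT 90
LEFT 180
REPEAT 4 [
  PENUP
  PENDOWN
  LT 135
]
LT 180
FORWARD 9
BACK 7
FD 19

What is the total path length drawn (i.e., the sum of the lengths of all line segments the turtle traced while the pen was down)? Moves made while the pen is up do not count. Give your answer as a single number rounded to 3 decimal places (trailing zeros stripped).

Answer: 57

Derivation:
Executing turtle program step by step:
Start: pos=(0,0), heading=0, pen down
FD 16: (0,0) -> (16,0) [heading=0, draw]
FD 6: (16,0) -> (22,0) [heading=0, draw]
LT 90: heading 0 -> 90
LT 180: heading 90 -> 270
REPEAT 4 [
  -- iteration 1/4 --
  PU: pen up
  PD: pen down
  LT 135: heading 270 -> 45
  -- iteration 2/4 --
  PU: pen up
  PD: pen down
  LT 135: heading 45 -> 180
  -- iteration 3/4 --
  PU: pen up
  PD: pen down
  LT 135: heading 180 -> 315
  -- iteration 4/4 --
  PU: pen up
  PD: pen down
  LT 135: heading 315 -> 90
]
LT 180: heading 90 -> 270
FD 9: (22,0) -> (22,-9) [heading=270, draw]
BK 7: (22,-9) -> (22,-2) [heading=270, draw]
FD 19: (22,-2) -> (22,-21) [heading=270, draw]
Final: pos=(22,-21), heading=270, 5 segment(s) drawn

Segment lengths:
  seg 1: (0,0) -> (16,0), length = 16
  seg 2: (16,0) -> (22,0), length = 6
  seg 3: (22,0) -> (22,-9), length = 9
  seg 4: (22,-9) -> (22,-2), length = 7
  seg 5: (22,-2) -> (22,-21), length = 19
Total = 57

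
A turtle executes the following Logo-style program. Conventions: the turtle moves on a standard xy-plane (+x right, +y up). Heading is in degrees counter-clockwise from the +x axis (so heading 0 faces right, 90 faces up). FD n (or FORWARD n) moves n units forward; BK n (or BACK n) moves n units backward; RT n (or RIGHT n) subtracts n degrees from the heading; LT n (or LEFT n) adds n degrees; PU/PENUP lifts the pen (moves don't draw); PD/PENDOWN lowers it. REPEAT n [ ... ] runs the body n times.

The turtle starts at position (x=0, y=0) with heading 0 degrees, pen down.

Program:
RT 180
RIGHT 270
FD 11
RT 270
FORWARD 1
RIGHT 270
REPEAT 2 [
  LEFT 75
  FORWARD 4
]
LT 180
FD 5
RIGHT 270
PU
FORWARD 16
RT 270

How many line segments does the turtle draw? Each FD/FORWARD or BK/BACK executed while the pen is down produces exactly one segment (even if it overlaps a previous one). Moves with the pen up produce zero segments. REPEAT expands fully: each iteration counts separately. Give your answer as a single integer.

Executing turtle program step by step:
Start: pos=(0,0), heading=0, pen down
RT 180: heading 0 -> 180
RT 270: heading 180 -> 270
FD 11: (0,0) -> (0,-11) [heading=270, draw]
RT 270: heading 270 -> 0
FD 1: (0,-11) -> (1,-11) [heading=0, draw]
RT 270: heading 0 -> 90
REPEAT 2 [
  -- iteration 1/2 --
  LT 75: heading 90 -> 165
  FD 4: (1,-11) -> (-2.864,-9.965) [heading=165, draw]
  -- iteration 2/2 --
  LT 75: heading 165 -> 240
  FD 4: (-2.864,-9.965) -> (-4.864,-13.429) [heading=240, draw]
]
LT 180: heading 240 -> 60
FD 5: (-4.864,-13.429) -> (-2.364,-9.099) [heading=60, draw]
RT 270: heading 60 -> 150
PU: pen up
FD 16: (-2.364,-9.099) -> (-16.22,-1.099) [heading=150, move]
RT 270: heading 150 -> 240
Final: pos=(-16.22,-1.099), heading=240, 5 segment(s) drawn
Segments drawn: 5

Answer: 5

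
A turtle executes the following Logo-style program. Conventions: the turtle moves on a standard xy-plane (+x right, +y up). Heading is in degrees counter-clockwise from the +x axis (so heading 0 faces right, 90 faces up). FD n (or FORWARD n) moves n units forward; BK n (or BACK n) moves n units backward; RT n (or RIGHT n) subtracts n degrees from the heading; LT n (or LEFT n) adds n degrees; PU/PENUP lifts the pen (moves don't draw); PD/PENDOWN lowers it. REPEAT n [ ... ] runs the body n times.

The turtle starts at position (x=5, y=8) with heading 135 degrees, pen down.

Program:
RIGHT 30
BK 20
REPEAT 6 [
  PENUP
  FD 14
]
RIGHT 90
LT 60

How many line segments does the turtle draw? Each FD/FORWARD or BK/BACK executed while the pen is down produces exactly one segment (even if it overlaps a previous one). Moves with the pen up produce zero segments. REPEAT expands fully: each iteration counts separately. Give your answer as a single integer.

Answer: 1

Derivation:
Executing turtle program step by step:
Start: pos=(5,8), heading=135, pen down
RT 30: heading 135 -> 105
BK 20: (5,8) -> (10.176,-11.319) [heading=105, draw]
REPEAT 6 [
  -- iteration 1/6 --
  PU: pen up
  FD 14: (10.176,-11.319) -> (6.553,2.204) [heading=105, move]
  -- iteration 2/6 --
  PU: pen up
  FD 14: (6.553,2.204) -> (2.929,15.727) [heading=105, move]
  -- iteration 3/6 --
  PU: pen up
  FD 14: (2.929,15.727) -> (-0.694,29.25) [heading=105, move]
  -- iteration 4/6 --
  PU: pen up
  FD 14: (-0.694,29.25) -> (-4.317,42.773) [heading=105, move]
  -- iteration 5/6 --
  PU: pen up
  FD 14: (-4.317,42.773) -> (-7.941,56.296) [heading=105, move]
  -- iteration 6/6 --
  PU: pen up
  FD 14: (-7.941,56.296) -> (-11.564,69.819) [heading=105, move]
]
RT 90: heading 105 -> 15
LT 60: heading 15 -> 75
Final: pos=(-11.564,69.819), heading=75, 1 segment(s) drawn
Segments drawn: 1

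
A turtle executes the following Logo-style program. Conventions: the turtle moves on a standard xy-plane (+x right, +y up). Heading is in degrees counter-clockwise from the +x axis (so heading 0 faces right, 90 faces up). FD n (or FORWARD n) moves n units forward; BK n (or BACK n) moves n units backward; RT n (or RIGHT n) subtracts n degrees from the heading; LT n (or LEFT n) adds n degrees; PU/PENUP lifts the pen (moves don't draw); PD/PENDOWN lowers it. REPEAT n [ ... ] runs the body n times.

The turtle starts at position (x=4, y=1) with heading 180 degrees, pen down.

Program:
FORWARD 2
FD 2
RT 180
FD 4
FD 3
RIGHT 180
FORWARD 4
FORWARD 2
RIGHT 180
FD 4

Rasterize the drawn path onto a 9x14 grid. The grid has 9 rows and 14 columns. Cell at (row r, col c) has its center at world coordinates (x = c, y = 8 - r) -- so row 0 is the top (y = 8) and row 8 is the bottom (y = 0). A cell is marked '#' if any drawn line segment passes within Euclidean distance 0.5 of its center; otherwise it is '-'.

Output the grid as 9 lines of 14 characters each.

Segment 0: (4,1) -> (2,1)
Segment 1: (2,1) -> (0,1)
Segment 2: (0,1) -> (4,1)
Segment 3: (4,1) -> (7,1)
Segment 4: (7,1) -> (3,1)
Segment 5: (3,1) -> (1,1)
Segment 6: (1,1) -> (5,1)

Answer: --------------
--------------
--------------
--------------
--------------
--------------
--------------
########------
--------------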